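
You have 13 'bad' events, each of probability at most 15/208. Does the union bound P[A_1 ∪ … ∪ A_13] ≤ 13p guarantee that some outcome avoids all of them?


Union bound: P[∪_{i=1}^{13} A_i] ≤ Σ_i P[A_i] ≤ 13·p = 13·(15/208) = 15/16.
Numerically: 15/16 ≈ 0.93750.
Is 15/16 < 1? YES.
Since P[∪ A_i] ≤ 15/16 < 1, the complement has P[∩ A_i^c] ≥ 1 − 15/16 = 1/16 > 0, so some outcome avoids every A_i.

13·p = 15/16 ≈ 0.93750; existence CERTIFIED by the union bound.


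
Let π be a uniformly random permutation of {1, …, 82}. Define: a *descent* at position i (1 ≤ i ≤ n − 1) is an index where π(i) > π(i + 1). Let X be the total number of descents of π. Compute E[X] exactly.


Write X = Σ X_I over i = 1, …, 81, with X_I the indicator of one descent.
There are 81 indicators.
For each fixed i, the pair (π(i), π(i+1)) is a uniformly random ordered pair of distinct values from {1, …, 82}; by symmetry P[π(i) > π(i+1)] = 1/2.
By linearity: E[X] = 81 · (1/2) = (82 − 1) · (1/2) = 81/2 ≈ 40.500000.

E[X] = 81/2 = 40.500000.


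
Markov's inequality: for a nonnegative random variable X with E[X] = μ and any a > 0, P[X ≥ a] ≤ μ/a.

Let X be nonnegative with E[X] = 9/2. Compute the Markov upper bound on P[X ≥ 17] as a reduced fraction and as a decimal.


μ = E[X] = 9/2, a = 17.
Markov: P[X ≥ 17] ≤ μ/a = (9/2)/17 = 9/34.
Numerically: ≈ 0.26471.
(Since a = 17 > μ = 4.50000, the bound 9/34 is < 1 and informative.)

P[X ≥ 17] ≤ 9/34 ≈ 0.26471.


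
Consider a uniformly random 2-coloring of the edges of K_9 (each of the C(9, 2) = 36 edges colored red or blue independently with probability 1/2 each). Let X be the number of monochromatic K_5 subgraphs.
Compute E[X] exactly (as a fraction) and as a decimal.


Let X = Σ_S X_S over the C(9, 5) = 126 subsets S of size 5, where X_S = 1 if the K_5 on S is monochromatic.
For a fixed S, the K_5 on S has C(5, 2) = 10 edges. P[all 10 edges red] = (1/2)^10, and likewise for blue, so P[monochromatic] = 2·(1/2)^10 = 2^{1 − 10} = 1/512.
By linearity of expectation: E[X] = C(9, 5) · 2^{1 − 10} = 126 · 1/512 = 63/256.
Numerically: E[X] ≈ 0.24609.

E[X] = C(9,5)·2^(1−C(5,2)) = 63/256 ≈ 0.24609.


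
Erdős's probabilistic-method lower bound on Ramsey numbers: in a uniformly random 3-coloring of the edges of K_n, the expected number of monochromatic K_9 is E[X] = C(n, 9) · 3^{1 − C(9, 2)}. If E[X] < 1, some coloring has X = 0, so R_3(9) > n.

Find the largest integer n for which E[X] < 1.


We need C(n, 9) · 3^{1 − 36} < 1, i.e. C(n, 9) < 3^{36 − 1} = 50031545098999707.
Check values of n near the boundary:
  n = 296: C(296, 9) = 42513789098994080; 42513789098994080 < 50031545098999707? YES
  n = 297: C(297, 9) = 43842345008337645; 43842345008337645 < 50031545098999707? YES
  n = 298: C(298, 9) = 45207677551849890; 45207677551849890 < 50031545098999707? YES
  n = 299: C(299, 9) = 46610674441390059; 46610674441390059 < 50031545098999707? YES
  n = 300: C(300, 9) = 48052241692154700; 48052241692154700 < 50031545098999707? YES
  n = 301: C(301, 9) = 49533303936090975; 49533303936090975 < 50031545098999707? YES
  n = 302: C(302, 9) = 51054804739588650; 51054804739588650 < 50031545098999707? NO
The largest n with C(n, 9) < 50031545098999707 is n = 301 (where E[X] = 16511101312030325/16677181699666569 ≈ 0.99004). Hence R_3(9) > 301, i.e. R_3(9) ≥ 302.

Largest n = 301; hence R_3(9) > 301.


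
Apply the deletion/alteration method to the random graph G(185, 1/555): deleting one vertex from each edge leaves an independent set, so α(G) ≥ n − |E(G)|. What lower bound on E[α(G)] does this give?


E[|E(G)|] = C(185, 2)·p = 17020 · (1/555) = 92/3.
E[α(G)] ≥ n − E[|E(G)|] = 185 − 92/3 = 463/3.
Numerically: ≈ 154.333.
(This is only a lower bound; the true E[α(G)] may be larger.)

E[α(G)] ≥ 463/3 ≈ 154.333.


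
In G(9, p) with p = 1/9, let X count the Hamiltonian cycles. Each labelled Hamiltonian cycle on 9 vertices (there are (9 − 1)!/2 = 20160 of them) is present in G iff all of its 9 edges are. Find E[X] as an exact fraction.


K_9 has (9 − 1)!/2 = 20160 labelled Hamiltonian cycles.
For each such Hamiltonian cycle H, let X_H = 1 if all 9 edges of H are present in G. Then P[X_H = 1] = p^{9} = (1/9)^{9} = 1/387420489.
By linearity of expectation: E[X] = Σ_H E[X_H] = 20160 · p^{9} = 20160 · 1/387420489 = 2240/43046721.
Numerically: E[X] ≈ 5.20365e-05.

E[X] = 20160 · (1/9)^{9} = 2240/43046721 ≈ 5.20365e-05.


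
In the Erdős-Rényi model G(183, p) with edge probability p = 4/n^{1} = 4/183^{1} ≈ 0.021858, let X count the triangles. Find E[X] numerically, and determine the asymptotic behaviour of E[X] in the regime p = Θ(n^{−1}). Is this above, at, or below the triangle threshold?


Number of potential triangles: C(183, 3) = 1004731.
Each occurs with probability p³ ≈ (0.021858)³ ≈ 1.0443034e-05.
By linearity: E[X] = C(183, 3)·p³ ≈ 1004731 · 1.0443034e-05 ≈ 10.49244.
Here α = 1, so p = 4/n is exactly at the triangle threshold p ~ 1/n. Asymptotically E[X] → c³/6 = 4³/6 = 32/3 ≈ 10.66667, a bounded constant. In this regime the triangle count is asymptotically Poisson(c³/6).

E[X] ≈ 10.49244; in regime p = Θ(1/n^{1}) E[X] stays bounded (at the triangle threshold p ~ 1/n).


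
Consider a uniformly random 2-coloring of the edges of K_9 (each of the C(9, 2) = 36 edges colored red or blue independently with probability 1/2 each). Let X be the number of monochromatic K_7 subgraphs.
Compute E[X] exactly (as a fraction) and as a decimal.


Let X = Σ_S X_S over the C(9, 7) = 36 subsets S of size 7, where X_S = 1 if the K_7 on S is monochromatic.
For a fixed S, the K_7 on S has C(7, 2) = 21 edges. P[all 21 edges red] = (1/2)^21, and likewise for blue, so P[monochromatic] = 2·(1/2)^21 = 2^{1 − 21} = 1/1048576.
By linearity of expectation: E[X] = C(9, 7) · 2^{1 − 21} = 36 · 1/1048576 = 9/262144.
Numerically: E[X] ≈ 0.000034.

E[X] = C(9,7)·2^(1−C(7,2)) = 9/262144 ≈ 0.000034.


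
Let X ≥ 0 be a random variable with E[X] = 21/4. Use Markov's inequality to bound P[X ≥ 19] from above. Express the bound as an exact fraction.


μ = E[X] = 21/4, a = 19.
Markov: P[X ≥ 19] ≤ μ/a = (21/4)/19 = 21/76.
Numerically: ≈ 0.276316.
(Since a = 19 > μ = 5.250000, the bound 21/76 is < 1 and informative.)

P[X ≥ 19] ≤ 21/76 ≈ 0.276316.


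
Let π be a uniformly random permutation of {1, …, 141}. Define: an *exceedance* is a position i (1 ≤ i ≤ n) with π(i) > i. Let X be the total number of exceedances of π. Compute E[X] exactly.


Write X = Σ_{i=1}^{141} X_i, where X_i = 1_{π(i) > i}.
For each fixed i, π(i) is uniform over {1, …, 141} (marginal of a uniform permutation), so P[π(i) > i] = (n − i)/n. Summing: Σ_{i=1}^{141} (n − i)/n = (0 + 1 + … + 140)/141 = 141(141 − 1)/(2·141) = (141 − 1)/2.
Hence E[X] = Σ_{i=1}^{141} (141 − i)/141 = 70 ≈ 70.00000.

E[X] = 70 = 70.00000.


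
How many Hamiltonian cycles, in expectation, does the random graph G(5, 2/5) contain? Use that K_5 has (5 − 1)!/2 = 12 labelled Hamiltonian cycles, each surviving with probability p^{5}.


K_5 has (5 − 1)!/2 = 12 labelled Hamiltonian cycles.
For each such Hamiltonian cycle H, let X_H = 1 if all 5 edges of H are present in G. Then P[X_H = 1] = p^{5} = (2/5)^{5} = 32/3125.
Summing the indicators: E[X] = Σ_H E[X_H] = 12 · p^{5} = 12 · 32/3125 = 384/3125.
Numerically: E[X] ≈ 0.12288.

E[X] = 12 · (2/5)^{5} = 384/3125 ≈ 0.12288.


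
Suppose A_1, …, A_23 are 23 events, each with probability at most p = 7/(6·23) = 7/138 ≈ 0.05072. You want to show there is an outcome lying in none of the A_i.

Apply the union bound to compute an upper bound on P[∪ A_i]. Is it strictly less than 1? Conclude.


Union bound: P[∪_{i=1}^{23} A_i] ≤ Σ_i P[A_i] ≤ 23·p = 23·(7/138) = 7/6.
Numerically: 7/6 ≈ 1.16667.
Is 7/6 < 1? NO.
Since the bound 7/6 is ≥ 1, the union bound is uninformative here; it does NOT by itself certify existence.

23·p = 7/6 ≈ 1.16667; existence NOT certified by the union bound.


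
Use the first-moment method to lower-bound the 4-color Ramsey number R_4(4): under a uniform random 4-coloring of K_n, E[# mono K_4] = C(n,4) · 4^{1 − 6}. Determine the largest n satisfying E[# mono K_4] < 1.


We need C(n, 4) · 4^{1 − 6} < 1, i.e. C(n, 4) < 4^{6 − 1} = 1024.
Check values of n near the boundary:
  n = 8: C(8, 4) = 70; 70 < 1024? YES
  n = 9: C(9, 4) = 126; 126 < 1024? YES
  n = 10: C(10, 4) = 210; 210 < 1024? YES
  n = 11: C(11, 4) = 330; 330 < 1024? YES
  n = 12: C(12, 4) = 495; 495 < 1024? YES
  n = 13: C(13, 4) = 715; 715 < 1024? YES
  n = 14: C(14, 4) = 1001; 1001 < 1024? YES
  n = 15: C(15, 4) = 1365; 1365 < 1024? NO
The largest n with C(n, 4) < 1024 is n = 14 (where E[X] = 1001/1024 ≈ 0.977539). Hence R_4(4) > 14, i.e. R_4(4) ≥ 15.

Largest n = 14; hence R_4(4) > 14.


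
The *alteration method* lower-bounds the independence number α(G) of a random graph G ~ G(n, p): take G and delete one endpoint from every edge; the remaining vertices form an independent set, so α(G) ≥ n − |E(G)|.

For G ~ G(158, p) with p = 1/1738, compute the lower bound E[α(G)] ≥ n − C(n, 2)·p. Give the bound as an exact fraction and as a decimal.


E[|E(G)|] = C(158, 2)·p = 12403 · (1/1738) = 157/22.
E[α(G)] ≥ n − E[|E(G)|] = 158 − 157/22 = 3319/22.
Numerically: ≈ 150.8636.
(This is only a lower bound; the true E[α(G)] may be larger.)

E[α(G)] ≥ 3319/22 ≈ 150.8636.


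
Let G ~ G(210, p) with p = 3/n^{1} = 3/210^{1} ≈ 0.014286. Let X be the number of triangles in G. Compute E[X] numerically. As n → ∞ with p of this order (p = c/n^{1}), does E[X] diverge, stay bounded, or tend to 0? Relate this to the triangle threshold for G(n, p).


Number of potential triangles: C(210, 3) = 1521520.
Each occurs with probability p³ ≈ (0.014286)³ ≈ 2.9154519e-06.
By linearity: E[X] = C(210, 3)·p³ ≈ 1521520 · 2.9154519e-06 ≈ 4.43592.
Here α = 1, so p = 3/n is exactly at the triangle threshold p ~ 1/n. Asymptotically E[X] → c³/6 = 3³/6 = 9/2 ≈ 4.50000, a bounded constant. In this regime the triangle count is asymptotically Poisson(c³/6).

E[X] ≈ 4.43592; in regime p = Θ(1/n^{1}) E[X] stays bounded (at the triangle threshold p ~ 1/n).


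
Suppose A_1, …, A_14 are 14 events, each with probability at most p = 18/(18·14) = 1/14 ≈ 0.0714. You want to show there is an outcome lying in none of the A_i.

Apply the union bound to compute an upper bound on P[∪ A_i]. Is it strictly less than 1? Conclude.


Union bound: P[∪_{i=1}^{14} A_i] ≤ Σ_i P[A_i] ≤ 14·p = 14·(1/14) = 1.
Numerically: 1 ≈ 1.0000.
Is 1 < 1? NO.
Since the bound 1 is ≥ 1, the union bound is uninformative here; it does NOT by itself certify existence.

14·p = 1 ≈ 1.0000; existence NOT certified by the union bound.


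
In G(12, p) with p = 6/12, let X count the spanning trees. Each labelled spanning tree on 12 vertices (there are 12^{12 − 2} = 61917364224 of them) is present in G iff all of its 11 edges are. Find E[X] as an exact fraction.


K_12 has 12^{12 − 2} = 61917364224 labelled spanning trees.
For each such spanning tree H, let X_H = 1 if all 11 edges of H are present in G. Then P[X_H = 1] = p^{11} = (1/2)^{11} = 1/2048.
By linearity: E[X] = Σ_H E[X_H] = 61917364224 · p^{11} = 61917364224 · 1/2048 = 30233088.
Numerically: E[X] ≈ 3.023e+07.

E[X] = 61917364224 · (1/2)^{11} = 30233088 ≈ 3.023e+07.


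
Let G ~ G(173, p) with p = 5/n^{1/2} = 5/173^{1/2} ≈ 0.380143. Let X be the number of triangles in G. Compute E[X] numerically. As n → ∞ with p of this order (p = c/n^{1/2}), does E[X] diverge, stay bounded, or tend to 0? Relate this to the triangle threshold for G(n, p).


Number of potential triangles: C(173, 3) = 848046.
Each occurs with probability p³ ≈ (0.380143)³ ≈ 5.49339538e-02.
By linearity: E[X] = C(173, 3)·p³ ≈ 848046 · 5.49339538e-02 ≈ 46586.519826.
Since α = 1/2 < 1, p = c/n^{1/2} ≫ 1/n is above the triangle threshold p ~ 1/n. Asymptotically E[X] ~ (c³/6)·n^{3(1−α)} = (5³/6)·n^{1.5} → ∞; triangles are abundant w.h.p.

E[X] ≈ 46586.519826; in regime p = Θ(1/n^{1/2}) E[X] diverges (above the triangle threshold p ~ 1/n).


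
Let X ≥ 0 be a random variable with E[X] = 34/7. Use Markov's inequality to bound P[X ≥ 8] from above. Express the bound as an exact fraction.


μ = E[X] = 34/7, a = 8.
Markov: P[X ≥ 8] ≤ μ/a = (34/7)/8 = 17/28.
Numerically: ≈ 0.60714.
(Since a = 8 > μ = 4.85714, the bound 17/28 is < 1 and informative.)

P[X ≥ 8] ≤ 17/28 ≈ 0.60714.


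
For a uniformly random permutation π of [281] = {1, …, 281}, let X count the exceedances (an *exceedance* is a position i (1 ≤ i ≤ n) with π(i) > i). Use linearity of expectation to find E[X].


Write X = Σ_{i=1}^{281} X_i, where X_i = 1_{π(i) > i}.
For each fixed i, π(i) is uniform over {1, …, 281} (marginal of a uniform permutation), so P[π(i) > i] = (n − i)/n. Summing: Σ_{i=1}^{281} (n − i)/n = (0 + 1 + … + 280)/281 = 281(281 − 1)/(2·281) = (281 − 1)/2.
Hence E[X] = Σ_{i=1}^{281} (281 − i)/281 = 140 ≈ 140.000.

E[X] = 140 = 140.000.


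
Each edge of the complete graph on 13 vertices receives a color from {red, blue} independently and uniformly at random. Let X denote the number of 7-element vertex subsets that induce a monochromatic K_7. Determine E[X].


Let X = Σ_S X_S over the C(13, 7) = 1716 subsets S of size 7, where X_S = 1 if the K_7 on S is monochromatic.
For a fixed S, the K_7 on S has C(7, 2) = 21 edges. P[all 21 edges red] = (1/2)^21, and likewise for blue, so P[monochromatic] = 2·(1/2)^21 = 2^{1 − 21} = 1/1048576.
Summing: E[X] = C(13, 7) · 2^{1 − 21} = 1716 · 1/1048576 = 429/262144.
Numerically: E[X] ≈ 0.0016.

E[X] = C(13,7)·2^(1−C(7,2)) = 429/262144 ≈ 0.0016.


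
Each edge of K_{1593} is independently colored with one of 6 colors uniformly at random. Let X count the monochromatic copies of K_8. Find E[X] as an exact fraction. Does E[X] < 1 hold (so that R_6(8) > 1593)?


E[X] = C(1593, 8) · 6^{1 − 28} = 1010555394551193970323 · 6^{−27} = 1010555394551193970323/1023490369077469249536.
As a reduced fraction: E[X] = 37427977575970147049/37907050706572935168 ≈ 0.987362.
Is E[X] < 1? YES.
Since E[X] < 1, there exists a 6-coloring of K_{1593} with no monochromatic K_8; hence R_6(8) > 1593.

E[X] = 37427977575970147049/37907050706572935168 ≈ 0.987362; E[X] < 1, so R_6(8) > 1593.


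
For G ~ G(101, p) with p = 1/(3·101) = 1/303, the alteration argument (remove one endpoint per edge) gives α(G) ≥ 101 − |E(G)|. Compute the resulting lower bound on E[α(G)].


E[|E(G)|] = C(101, 2)·p = 5050 · (1/303) = 50/3.
E[α(G)] ≥ n − E[|E(G)|] = 101 − 50/3 = 253/3.
Numerically: ≈ 84.333333.
(This is only a lower bound; the true E[α(G)] may be larger.)

E[α(G)] ≥ 253/3 ≈ 84.333333.


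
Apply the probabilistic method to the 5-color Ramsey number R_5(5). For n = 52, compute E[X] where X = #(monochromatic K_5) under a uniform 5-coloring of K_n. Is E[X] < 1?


E[X] = C(52, 5) · 5^{1 − 10} = 2598960 · 5^{−9} = 2598960/1953125.
As a reduced fraction: E[X] = 519792/390625 ≈ 1.3307.
Is E[X] < 1? NO.
Since E[X] ≥ 1, the first-moment bound is inconclusive at n = 52; it does NOT by itself certify R_5(5) > 52.

E[X] = 519792/390625 ≈ 1.3307; E[X] ≥ 1; first-moment method inconclusive here.


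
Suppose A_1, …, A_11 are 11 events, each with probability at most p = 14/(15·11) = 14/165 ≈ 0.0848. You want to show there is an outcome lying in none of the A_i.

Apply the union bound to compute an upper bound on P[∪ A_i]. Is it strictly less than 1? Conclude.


Union bound: P[∪_{i=1}^{11} A_i] ≤ Σ_i P[A_i] ≤ 11·p = 11·(14/165) = 14/15.
Numerically: 14/15 ≈ 0.9333.
Is 14/15 < 1? YES.
Since P[∪ A_i] ≤ 14/15 < 1, the complement has P[∩ A_i^c] ≥ 1 − 14/15 = 1/15 > 0, so some outcome avoids every A_i.

11·p = 14/15 ≈ 0.9333; existence CERTIFIED by the union bound.


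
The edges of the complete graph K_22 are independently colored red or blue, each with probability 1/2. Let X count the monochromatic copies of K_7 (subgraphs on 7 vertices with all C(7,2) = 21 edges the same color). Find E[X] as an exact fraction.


Let X = Σ_S X_S over the C(22, 7) = 170544 subsets S of size 7, where X_S = 1 if the K_7 on S is monochromatic.
For a fixed S, the K_7 on S has C(7, 2) = 21 edges. P[all 21 edges red] = (1/2)^21, and likewise for blue, so P[monochromatic] = 2·(1/2)^21 = 2^{1 − 21} = 1/1048576.
By linearity: E[X] = C(22, 7) · 2^{1 − 21} = 170544 · 1/1048576 = 10659/65536.
Numerically: E[X] ≈ 0.1626.

E[X] = C(22,7)·2^(1−C(7,2)) = 10659/65536 ≈ 0.1626.


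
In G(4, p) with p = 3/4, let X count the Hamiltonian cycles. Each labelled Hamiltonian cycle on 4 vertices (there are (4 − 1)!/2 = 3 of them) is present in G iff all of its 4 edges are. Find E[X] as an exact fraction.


K_4 has (4 − 1)!/2 = 3 labelled Hamiltonian cycles.
For each such Hamiltonian cycle H, let X_H = 1 if all 4 edges of H are present in G. Then P[X_H = 1] = p^{4} = (3/4)^{4} = 81/256.
By linearity of expectation: E[X] = Σ_H E[X_H] = 3 · p^{4} = 3 · 81/256 = 243/256.
Numerically: E[X] ≈ 0.949.

E[X] = 3 · (3/4)^{4} = 243/256 ≈ 0.949.


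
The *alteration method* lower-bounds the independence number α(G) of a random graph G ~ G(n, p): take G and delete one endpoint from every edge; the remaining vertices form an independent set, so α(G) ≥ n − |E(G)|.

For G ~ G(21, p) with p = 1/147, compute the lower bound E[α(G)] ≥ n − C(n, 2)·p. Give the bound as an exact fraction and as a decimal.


E[|E(G)|] = C(21, 2)·p = 210 · (1/147) = 10/7.
E[α(G)] ≥ n − E[|E(G)|] = 21 − 10/7 = 137/7.
Numerically: ≈ 19.5714.
(This is only a lower bound; the true E[α(G)] may be larger.)

E[α(G)] ≥ 137/7 ≈ 19.5714.


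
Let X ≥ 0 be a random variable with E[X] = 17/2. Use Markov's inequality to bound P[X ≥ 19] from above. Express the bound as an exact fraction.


μ = E[X] = 17/2, a = 19.
Markov: P[X ≥ 19] ≤ μ/a = (17/2)/19 = 17/38.
Numerically: ≈ 0.447368.
(Since a = 19 > μ = 8.500000, the bound 17/38 is < 1 and informative.)

P[X ≥ 19] ≤ 17/38 ≈ 0.447368.


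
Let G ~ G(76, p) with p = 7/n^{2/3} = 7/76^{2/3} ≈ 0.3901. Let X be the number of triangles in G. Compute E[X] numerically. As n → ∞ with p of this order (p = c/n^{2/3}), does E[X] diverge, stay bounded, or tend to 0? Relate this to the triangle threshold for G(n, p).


Number of potential triangles: C(76, 3) = 70300.
Each occurs with probability p³ ≈ (0.3901)³ ≈ 5.938366e-02.
By linearity: E[X] = C(76, 3)·p³ ≈ 70300 · 5.938366e-02 ≈ 4174.6711.
Since α = 2/3 < 1, p = c/n^{2/3} ≫ 1/n is above the triangle threshold p ~ 1/n. Asymptotically E[X] ~ (c³/6)·n^{3(1−α)} = (7³/6)·n^{1} → ∞; triangles are abundant w.h.p.

E[X] ≈ 4174.6711; in regime p = Θ(1/n^{2/3}) E[X] diverges (above the triangle threshold p ~ 1/n).


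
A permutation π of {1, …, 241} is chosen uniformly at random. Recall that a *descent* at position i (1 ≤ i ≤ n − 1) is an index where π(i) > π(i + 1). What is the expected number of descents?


Write X = Σ X_I over i = 1, …, 240, with X_I the indicator of one descent.
There are 240 indicators.
For each fixed i, the pair (π(i), π(i+1)) is a uniformly random ordered pair of distinct values from {1, …, 241}; by symmetry P[π(i) > π(i+1)] = 1/2.
By linearity: E[X] = 240 · (1/2) = (241 − 1) · (1/2) = 120 ≈ 120.00000.

E[X] = 120 = 120.00000.


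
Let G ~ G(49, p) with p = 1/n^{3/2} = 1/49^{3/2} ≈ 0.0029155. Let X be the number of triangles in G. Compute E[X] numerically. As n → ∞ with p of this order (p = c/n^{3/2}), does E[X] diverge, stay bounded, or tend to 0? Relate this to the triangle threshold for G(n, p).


Number of potential triangles: C(49, 3) = 18424.
Each occurs with probability p³ ≈ (0.0029155)³ ≈ 2.4780932e-08.
By linearity: E[X] = C(49, 3)·p³ ≈ 18424 · 2.4780932e-08 ≈ 0.00046.
Since α = 3/2 > 1, p = c/n^{3/2} = o(1/n) is below the triangle threshold p ~ 1/n. Asymptotically E[X] ~ (c³/6)·n^{3(1−α)} = (1³/6)·n^{-1.5} → 0, so by Markov's inequality G has no triangles w.h.p.

E[X] ≈ 0.00046; in regime p = Θ(1/n^{3/2}) E[X] tends to 0 (below the triangle threshold p ~ 1/n).


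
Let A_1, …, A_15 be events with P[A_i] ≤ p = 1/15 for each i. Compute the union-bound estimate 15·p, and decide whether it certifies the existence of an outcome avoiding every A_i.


Union bound: P[∪_{i=1}^{15} A_i] ≤ Σ_i P[A_i] ≤ 15·p = 15·(1/15) = 1.
Numerically: 1 ≈ 1.000000.
Is 1 < 1? NO.
Since the bound 1 is ≥ 1, the union bound is uninformative here; it does NOT by itself certify existence.

15·p = 1 ≈ 1.000000; existence NOT certified by the union bound.


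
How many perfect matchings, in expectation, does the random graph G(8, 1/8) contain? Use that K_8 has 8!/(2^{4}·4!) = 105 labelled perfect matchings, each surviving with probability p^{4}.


K_8 has 8!/(2^{4}·4!) = 105 labelled perfect matchings.
For each such perfect matching H, let X_H = 1 if all 4 edges of H are present in G. Then P[X_H = 1] = p^{4} = (1/8)^{4} = 1/4096.
By linearity of expectation: E[X] = Σ_H E[X_H] = 105 · p^{4} = 105 · 1/4096 = 105/4096.
Numerically: E[X] ≈ 0.02563.

E[X] = 105 · (1/8)^{4} = 105/4096 ≈ 0.02563.


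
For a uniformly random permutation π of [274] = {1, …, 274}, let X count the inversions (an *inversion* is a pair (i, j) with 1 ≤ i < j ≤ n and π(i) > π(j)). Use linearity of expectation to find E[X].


Write X = Σ X_I over the C(274, 2) = 37401 pairs i < j, with X_I the indicator of one inversion.
There are 37401 indicators.
For each fixed pair i < j, the values π(i) and π(j) are two distinct elements of {1, …, 274} in uniformly random order; by symmetry P[π(i) > π(j)] = 1/2.
By linearity: E[X] = 37401 · (1/2) = C(274, 2) · (1/2) = 37401/2 = 37401/2 ≈ 18700.500.

E[X] = 37401/2 = 18700.500.


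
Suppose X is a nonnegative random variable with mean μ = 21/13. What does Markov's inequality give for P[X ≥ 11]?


μ = E[X] = 21/13, a = 11.
Markov: P[X ≥ 11] ≤ μ/a = (21/13)/11 = 21/143.
Numerically: ≈ 0.146853.
(Since a = 11 > μ = 1.615385, the bound 21/143 is < 1 and informative.)

P[X ≥ 11] ≤ 21/143 ≈ 0.146853.


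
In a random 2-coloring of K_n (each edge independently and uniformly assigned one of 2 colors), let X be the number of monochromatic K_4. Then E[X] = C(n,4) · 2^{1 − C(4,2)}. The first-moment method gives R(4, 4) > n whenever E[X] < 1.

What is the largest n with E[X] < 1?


We need C(n, 4) · 2^{1 − 6} < 1, i.e. C(n, 4) < 2^{6 − 1} = 32.
Check values of n near the boundary:
  n = 4: C(4, 4) = 1; 1 < 32? YES
  n = 5: C(5, 4) = 5; 5 < 32? YES
  n = 6: C(6, 4) = 15; 15 < 32? YES
  n = 7: C(7, 4) = 35; 35 < 32? NO
  n = 8: C(8, 4) = 70; 70 < 32? NO
The largest n with C(n, 4) < 32 is n = 6 (where E[X] = 15/32 ≈ 0.4687500). Hence R(4, 4) > 6, i.e. R(4, 4) ≥ 7.

Largest n = 6; hence R(4, 4) > 6.


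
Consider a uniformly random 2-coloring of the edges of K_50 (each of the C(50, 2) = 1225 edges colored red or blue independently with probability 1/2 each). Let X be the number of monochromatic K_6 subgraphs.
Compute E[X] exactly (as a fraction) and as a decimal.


Let X = Σ_S X_S over the C(50, 6) = 15890700 subsets S of size 6, where X_S = 1 if the K_6 on S is monochromatic.
For a fixed S, the K_6 on S has C(6, 2) = 15 edges. P[all 15 edges red] = (1/2)^15, and likewise for blue, so P[monochromatic] = 2·(1/2)^15 = 2^{1 − 15} = 1/16384.
By linearity of expectation: E[X] = C(50, 6) · 2^{1 − 15} = 15890700 · 1/16384 = 3972675/4096.
Numerically: E[X] ≈ 969.891357.

E[X] = C(50,6)·2^(1−C(6,2)) = 3972675/4096 ≈ 969.891357.


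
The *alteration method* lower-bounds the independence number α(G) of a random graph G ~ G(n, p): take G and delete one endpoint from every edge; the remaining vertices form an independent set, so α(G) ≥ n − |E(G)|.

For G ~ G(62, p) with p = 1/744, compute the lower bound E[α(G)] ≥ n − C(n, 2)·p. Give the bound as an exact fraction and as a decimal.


E[|E(G)|] = C(62, 2)·p = 1891 · (1/744) = 61/24.
E[α(G)] ≥ n − E[|E(G)|] = 62 − 61/24 = 1427/24.
Numerically: ≈ 59.458333.
(This is only a lower bound; the true E[α(G)] may be larger.)

E[α(G)] ≥ 1427/24 ≈ 59.458333.


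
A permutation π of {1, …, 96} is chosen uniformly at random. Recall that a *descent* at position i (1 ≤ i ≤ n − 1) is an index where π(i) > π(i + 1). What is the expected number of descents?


Write X = Σ X_I over i = 1, …, 95, with X_I the indicator of one descent.
There are 95 indicators.
For each fixed i, the pair (π(i), π(i+1)) is a uniformly random ordered pair of distinct values from {1, …, 96}; by symmetry P[π(i) > π(i+1)] = 1/2.
By linearity: E[X] = 95 · (1/2) = (96 − 1) · (1/2) = 95/2 ≈ 47.5000.

E[X] = 95/2 = 47.5000.


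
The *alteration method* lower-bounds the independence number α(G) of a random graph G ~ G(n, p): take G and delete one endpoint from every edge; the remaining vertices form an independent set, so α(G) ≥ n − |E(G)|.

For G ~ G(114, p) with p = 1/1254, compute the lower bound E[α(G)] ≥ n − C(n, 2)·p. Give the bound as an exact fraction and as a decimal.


E[|E(G)|] = C(114, 2)·p = 6441 · (1/1254) = 113/22.
E[α(G)] ≥ n − E[|E(G)|] = 114 − 113/22 = 2395/22.
Numerically: ≈ 108.8636.
(This is only a lower bound; the true E[α(G)] may be larger.)

E[α(G)] ≥ 2395/22 ≈ 108.8636.


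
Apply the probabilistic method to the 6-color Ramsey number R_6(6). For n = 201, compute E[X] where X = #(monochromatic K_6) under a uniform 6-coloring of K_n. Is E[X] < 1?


E[X] = C(201, 6) · 6^{1 − 15} = 84944276340 · 6^{−14} = 84944276340/78364164096.
As a reduced fraction: E[X] = 7078689695/6530347008 ≈ 1.083968.
Is E[X] < 1? NO.
Since E[X] ≥ 1, the first-moment bound is inconclusive at n = 201; it does NOT by itself certify R_6(6) > 201.

E[X] = 7078689695/6530347008 ≈ 1.083968; E[X] ≥ 1; first-moment method inconclusive here.


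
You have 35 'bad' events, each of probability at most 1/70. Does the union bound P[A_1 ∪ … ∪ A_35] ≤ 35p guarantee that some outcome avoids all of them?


Union bound: P[∪_{i=1}^{35} A_i] ≤ Σ_i P[A_i] ≤ 35·p = 35·(1/70) = 1/2.
Numerically: 1/2 ≈ 0.5000.
Is 1/2 < 1? YES.
Since P[∪ A_i] ≤ 1/2 < 1, the complement has P[∩ A_i^c] ≥ 1 − 1/2 = 1/2 > 0, so some outcome avoids every A_i.

35·p = 1/2 ≈ 0.5000; existence CERTIFIED by the union bound.


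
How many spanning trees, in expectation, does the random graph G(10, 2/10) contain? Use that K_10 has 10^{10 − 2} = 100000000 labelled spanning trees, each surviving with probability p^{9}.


K_10 has 10^{10 − 2} = 100000000 labelled spanning trees.
For each such spanning tree H, let X_H = 1 if all 9 edges of H are present in G. Then P[X_H = 1] = p^{9} = (1/5)^{9} = 1/1953125.
By linearity of expectation: E[X] = Σ_H E[X_H] = 100000000 · p^{9} = 100000000 · 1/1953125 = 256/5.
Numerically: E[X] ≈ 51.2.

E[X] = 100000000 · (1/5)^{9} = 256/5 ≈ 51.2.


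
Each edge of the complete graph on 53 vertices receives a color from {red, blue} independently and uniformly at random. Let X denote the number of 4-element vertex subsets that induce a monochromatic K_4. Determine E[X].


Let X = Σ_S X_S over the C(53, 4) = 292825 subsets S of size 4, where X_S = 1 if the K_4 on S is monochromatic.
For a fixed S, the K_4 on S has C(4, 2) = 6 edges. P[all 6 edges red] = (1/2)^6, and likewise for blue, so P[monochromatic] = 2·(1/2)^6 = 2^{1 − 6} = 1/32.
By linearity of expectation: E[X] = C(53, 4) · 2^{1 − 6} = 292825 · 1/32 = 292825/32.
Numerically: E[X] ≈ 9150.781250.

E[X] = C(53,4)·2^(1−C(4,2)) = 292825/32 ≈ 9150.781250.


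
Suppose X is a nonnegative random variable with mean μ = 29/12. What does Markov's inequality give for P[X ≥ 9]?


μ = E[X] = 29/12, a = 9.
Markov: P[X ≥ 9] ≤ μ/a = (29/12)/9 = 29/108.
Numerically: ≈ 0.269.
(Since a = 9 > μ = 2.417, the bound 29/108 is < 1 and informative.)

P[X ≥ 9] ≤ 29/108 ≈ 0.269.


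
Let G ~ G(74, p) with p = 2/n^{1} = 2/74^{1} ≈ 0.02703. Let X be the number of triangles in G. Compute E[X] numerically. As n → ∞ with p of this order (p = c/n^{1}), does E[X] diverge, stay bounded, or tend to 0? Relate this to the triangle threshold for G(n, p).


Number of potential triangles: C(74, 3) = 64824.
Each occurs with probability p³ ≈ (0.02703)³ ≈ 1.974217e-05.
By linearity: E[X] = C(74, 3)·p³ ≈ 64824 · 1.974217e-05 ≈ 1.2798.
Here α = 1, so p = 2/n is exactly at the triangle threshold p ~ 1/n. Asymptotically E[X] → c³/6 = 2³/6 = 4/3 ≈ 1.3333, a bounded constant. In this regime the triangle count is asymptotically Poisson(c³/6).

E[X] ≈ 1.2798; in regime p = Θ(1/n^{1}) E[X] stays bounded (at the triangle threshold p ~ 1/n).


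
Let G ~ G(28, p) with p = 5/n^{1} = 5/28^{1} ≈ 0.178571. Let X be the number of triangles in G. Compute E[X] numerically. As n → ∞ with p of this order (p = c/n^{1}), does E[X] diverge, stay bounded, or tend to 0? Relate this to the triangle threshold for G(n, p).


Number of potential triangles: C(28, 3) = 3276.
Each occurs with probability p³ ≈ (0.178571)³ ≈ 5.69424198e-03.
By linearity: E[X] = C(28, 3)·p³ ≈ 3276 · 5.69424198e-03 ≈ 18.654337.
Here α = 1, so p = 5/n is exactly at the triangle threshold p ~ 1/n. Asymptotically E[X] → c³/6 = 5³/6 = 125/6 ≈ 20.833333, a bounded constant. In this regime the triangle count is asymptotically Poisson(c³/6).

E[X] ≈ 18.654337; in regime p = Θ(1/n^{1}) E[X] stays bounded (at the triangle threshold p ~ 1/n).


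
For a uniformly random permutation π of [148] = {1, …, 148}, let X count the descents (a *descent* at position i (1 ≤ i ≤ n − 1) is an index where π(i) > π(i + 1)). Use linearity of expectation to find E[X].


Write X = Σ X_I over i = 1, …, 147, with X_I the indicator of one descent.
There are 147 indicators.
For each fixed i, the pair (π(i), π(i+1)) is a uniformly random ordered pair of distinct values from {1, …, 148}; by symmetry P[π(i) > π(i+1)] = 1/2.
By linearity: E[X] = 147 · (1/2) = (148 − 1) · (1/2) = 147/2 ≈ 73.5000.

E[X] = 147/2 = 73.5000.


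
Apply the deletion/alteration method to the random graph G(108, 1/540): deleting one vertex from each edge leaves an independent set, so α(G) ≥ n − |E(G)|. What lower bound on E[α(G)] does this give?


E[|E(G)|] = C(108, 2)·p = 5778 · (1/540) = 107/10.
E[α(G)] ≥ n − E[|E(G)|] = 108 − 107/10 = 973/10.
Numerically: ≈ 97.3000.
(This is only a lower bound; the true E[α(G)] may be larger.)

E[α(G)] ≥ 973/10 ≈ 97.3000.


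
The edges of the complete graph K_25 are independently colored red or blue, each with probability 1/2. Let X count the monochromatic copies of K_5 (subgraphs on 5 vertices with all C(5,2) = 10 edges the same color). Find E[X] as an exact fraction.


Let X = Σ_S X_S over the C(25, 5) = 53130 subsets S of size 5, where X_S = 1 if the K_5 on S is monochromatic.
For a fixed S, the K_5 on S has C(5, 2) = 10 edges. P[all 10 edges red] = (1/2)^10, and likewise for blue, so P[monochromatic] = 2·(1/2)^10 = 2^{1 − 10} = 1/512.
Summing: E[X] = C(25, 5) · 2^{1 − 10} = 53130 · 1/512 = 26565/256.
Numerically: E[X] ≈ 103.76953.

E[X] = C(25,5)·2^(1−C(5,2)) = 26565/256 ≈ 103.76953.


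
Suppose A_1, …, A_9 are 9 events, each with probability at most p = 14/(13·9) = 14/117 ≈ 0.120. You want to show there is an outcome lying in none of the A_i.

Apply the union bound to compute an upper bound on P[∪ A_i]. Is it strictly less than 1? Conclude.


Union bound: P[∪_{i=1}^{9} A_i] ≤ Σ_i P[A_i] ≤ 9·p = 9·(14/117) = 14/13.
Numerically: 14/13 ≈ 1.077.
Is 14/13 < 1? NO.
Since the bound 14/13 is ≥ 1, the union bound is uninformative here; it does NOT by itself certify existence.

9·p = 14/13 ≈ 1.077; existence NOT certified by the union bound.


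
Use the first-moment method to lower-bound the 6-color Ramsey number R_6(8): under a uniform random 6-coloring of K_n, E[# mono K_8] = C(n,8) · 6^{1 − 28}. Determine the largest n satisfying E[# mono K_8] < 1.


We need C(n, 8) · 6^{1 − 28} < 1, i.e. C(n, 8) < 6^{28 − 1} = 1023490369077469249536.
Check values of n near the boundary:
  n = 1591: C(1591, 8) = 1000427749141189953870; 1000427749141189953870 < 1023490369077469249536? YES
  n = 1592: C(1592, 8) = 1005480414540892933435; 1005480414540892933435 < 1023490369077469249536? YES
  n = 1593: C(1593, 8) = 1010555394551193970323; 1010555394551193970323 < 1023490369077469249536? YES
  n = 1594: C(1594, 8) = 1015652773590544255167; 1015652773590544255167 < 1023490369077469249536? YES
  n = 1595: C(1595, 8) = 1020772636343363633895; 1020772636343363633895 < 1023490369077469249536? YES
  n = 1596: C(1596, 8) = 1025915067760710553965; 1025915067760710553965 < 1023490369077469249536? NO
  n = 1597: C(1597, 8) = 1031080153060953275445; 1031080153060953275445 < 1023490369077469249536? NO
The largest n with C(n, 8) < 1023490369077469249536 is n = 1595 (where E[X] = 113419181815929292655/113721152119718805504 ≈ 0.9973). Hence R_6(8) > 1595, i.e. R_6(8) ≥ 1596.

Largest n = 1595; hence R_6(8) > 1595.


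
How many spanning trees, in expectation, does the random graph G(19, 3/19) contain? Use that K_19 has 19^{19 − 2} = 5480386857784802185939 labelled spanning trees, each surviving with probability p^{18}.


K_19 has 19^{19 − 2} = 5480386857784802185939 labelled spanning trees.
For each such spanning tree H, let X_H = 1 if all 18 edges of H are present in G. Then P[X_H = 1] = p^{18} = (3/19)^{18} = 387420489/104127350297911241532841.
By linearity of expectation: E[X] = Σ_H E[X_H] = 5480386857784802185939 · p^{18} = 5480386857784802185939 · 387420489/104127350297911241532841 = 387420489/19.
Numerically: E[X] ≈ 2.0391e+07.

E[X] = 5480386857784802185939 · (3/19)^{18} = 387420489/19 ≈ 2.0391e+07.


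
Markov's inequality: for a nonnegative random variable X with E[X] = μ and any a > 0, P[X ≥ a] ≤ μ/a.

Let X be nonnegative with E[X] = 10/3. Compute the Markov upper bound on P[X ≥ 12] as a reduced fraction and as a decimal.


μ = E[X] = 10/3, a = 12.
Markov: P[X ≥ 12] ≤ μ/a = (10/3)/12 = 5/18.
Numerically: ≈ 0.277778.
(Since a = 12 > μ = 3.333333, the bound 5/18 is < 1 and informative.)

P[X ≥ 12] ≤ 5/18 ≈ 0.277778.


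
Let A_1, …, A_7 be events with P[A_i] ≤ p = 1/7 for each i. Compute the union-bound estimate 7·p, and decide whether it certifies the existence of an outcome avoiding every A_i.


Union bound: P[∪_{i=1}^{7} A_i] ≤ Σ_i P[A_i] ≤ 7·p = 7·(1/7) = 1.
Numerically: 1 ≈ 1.00000.
Is 1 < 1? NO.
Since the bound 1 is ≥ 1, the union bound is uninformative here; it does NOT by itself certify existence.

7·p = 1 ≈ 1.00000; existence NOT certified by the union bound.


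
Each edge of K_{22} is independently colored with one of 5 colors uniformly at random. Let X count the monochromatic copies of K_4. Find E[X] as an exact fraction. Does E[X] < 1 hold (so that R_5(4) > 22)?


E[X] = C(22, 4) · 5^{1 − 6} = 7315 · 5^{−5} = 7315/3125.
As a reduced fraction: E[X] = 1463/625 ≈ 2.3408.
Is E[X] < 1? NO.
Since E[X] ≥ 1, the first-moment bound is inconclusive at n = 22; it does NOT by itself certify R_5(4) > 22.

E[X] = 1463/625 ≈ 2.3408; E[X] ≥ 1; first-moment method inconclusive here.


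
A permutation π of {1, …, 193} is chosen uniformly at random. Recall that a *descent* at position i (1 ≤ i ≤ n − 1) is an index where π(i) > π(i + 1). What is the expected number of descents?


Write X = Σ X_I over i = 1, …, 192, with X_I the indicator of one descent.
There are 192 indicators.
For each fixed i, the pair (π(i), π(i+1)) is a uniformly random ordered pair of distinct values from {1, …, 193}; by symmetry P[π(i) > π(i+1)] = 1/2.
By linearity: E[X] = 192 · (1/2) = (193 − 1) · (1/2) = 96 ≈ 96.0000.

E[X] = 96 = 96.0000.


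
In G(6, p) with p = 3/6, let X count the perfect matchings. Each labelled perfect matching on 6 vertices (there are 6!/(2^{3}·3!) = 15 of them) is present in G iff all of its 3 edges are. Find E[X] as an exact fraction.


K_6 has 6!/(2^{3}·3!) = 15 labelled perfect matchings.
For each such perfect matching H, let X_H = 1 if all 3 edges of H are present in G. Then P[X_H = 1] = p^{3} = (1/2)^{3} = 1/8.
By linearity: E[X] = Σ_H E[X_H] = 15 · p^{3} = 15 · 1/8 = 15/8.
Numerically: E[X] ≈ 1.875.

E[X] = 15 · (1/2)^{3} = 15/8 ≈ 1.875.


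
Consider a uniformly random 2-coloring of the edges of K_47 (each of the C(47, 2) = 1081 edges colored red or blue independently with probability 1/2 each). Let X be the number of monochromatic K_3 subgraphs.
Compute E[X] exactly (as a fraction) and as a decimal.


Let X = Σ_S X_S over the C(47, 3) = 16215 subsets S of size 3, where X_S = 1 if the K_3 on S is monochromatic.
For a fixed S, the K_3 on S has C(3, 2) = 3 edges. P[all 3 edges red] = (1/2)^3, and likewise for blue, so P[monochromatic] = 2·(1/2)^3 = 2^{1 − 3} = 1/4.
By linearity of expectation: E[X] = C(47, 3) · 2^{1 − 3} = 16215 · 1/4 = 16215/4.
Numerically: E[X] ≈ 4053.7500.

E[X] = C(47,3)·2^(1−C(3,2)) = 16215/4 ≈ 4053.7500.


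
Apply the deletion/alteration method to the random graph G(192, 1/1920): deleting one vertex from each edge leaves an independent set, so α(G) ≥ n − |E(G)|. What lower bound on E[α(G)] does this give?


E[|E(G)|] = C(192, 2)·p = 18336 · (1/1920) = 191/20.
E[α(G)] ≥ n − E[|E(G)|] = 192 − 191/20 = 3649/20.
Numerically: ≈ 182.4500.
(This is only a lower bound; the true E[α(G)] may be larger.)

E[α(G)] ≥ 3649/20 ≈ 182.4500.


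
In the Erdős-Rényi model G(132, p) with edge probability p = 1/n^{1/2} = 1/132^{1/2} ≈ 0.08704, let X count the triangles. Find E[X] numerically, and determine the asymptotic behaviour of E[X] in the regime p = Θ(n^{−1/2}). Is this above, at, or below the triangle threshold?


Number of potential triangles: C(132, 3) = 374660.
Each occurs with probability p³ ≈ (0.08704)³ ≈ 6.593851e-04.
By linearity: E[X] = C(132, 3)·p³ ≈ 374660 · 6.593851e-04 ≈ 247.0452.
Since α = 1/2 < 1, p = c/n^{1/2} ≫ 1/n is above the triangle threshold p ~ 1/n. Asymptotically E[X] ~ (c³/6)·n^{3(1−α)} = (1³/6)·n^{1.5} → ∞; triangles are abundant w.h.p.

E[X] ≈ 247.0452; in regime p = Θ(1/n^{1/2}) E[X] diverges (above the triangle threshold p ~ 1/n).


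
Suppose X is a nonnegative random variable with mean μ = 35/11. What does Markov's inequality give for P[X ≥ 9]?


μ = E[X] = 35/11, a = 9.
Markov: P[X ≥ 9] ≤ μ/a = (35/11)/9 = 35/99.
Numerically: ≈ 0.354.
(Since a = 9 > μ = 3.182, the bound 35/99 is < 1 and informative.)

P[X ≥ 9] ≤ 35/99 ≈ 0.354.


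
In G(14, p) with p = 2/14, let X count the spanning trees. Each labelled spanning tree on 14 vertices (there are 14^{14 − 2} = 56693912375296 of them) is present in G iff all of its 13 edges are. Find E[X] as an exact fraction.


K_14 has 14^{14 − 2} = 56693912375296 labelled spanning trees.
For each such spanning tree H, let X_H = 1 if all 13 edges of H are present in G. Then P[X_H = 1] = p^{13} = (1/7)^{13} = 1/96889010407.
By linearity: E[X] = Σ_H E[X_H] = 56693912375296 · p^{13} = 56693912375296 · 1/96889010407 = 4096/7.
Numerically: E[X] ≈ 585.14.

E[X] = 56693912375296 · (1/7)^{13} = 4096/7 ≈ 585.14.


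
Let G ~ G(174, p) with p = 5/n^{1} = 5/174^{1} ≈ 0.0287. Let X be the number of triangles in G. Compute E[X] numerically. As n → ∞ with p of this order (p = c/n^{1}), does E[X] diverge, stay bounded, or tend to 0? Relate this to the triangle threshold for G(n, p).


Number of potential triangles: C(174, 3) = 862924.
Each occurs with probability p³ ≈ (0.0287)³ ≈ 2.37281e-05.
By linearity: E[X] = C(174, 3)·p³ ≈ 862924 · 2.37281e-05 ≈ 20.476.
Here α = 1, so p = 5/n is exactly at the triangle threshold p ~ 1/n. Asymptotically E[X] → c³/6 = 5³/6 = 125/6 ≈ 20.833, a bounded constant. In this regime the triangle count is asymptotically Poisson(c³/6).

E[X] ≈ 20.476; in regime p = Θ(1/n^{1}) E[X] stays bounded (at the triangle threshold p ~ 1/n).
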